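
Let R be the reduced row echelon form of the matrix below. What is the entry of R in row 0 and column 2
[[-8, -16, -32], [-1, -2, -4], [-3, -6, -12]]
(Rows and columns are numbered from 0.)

Multiply R1 by -1/8.
Add R1 to R2.
Add 3 times R1 to R3.

4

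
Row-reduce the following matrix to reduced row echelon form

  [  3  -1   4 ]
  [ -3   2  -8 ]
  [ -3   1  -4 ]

[[1, 0, 0], [0, 1, -4], [0, 0, 0]]

Multiply r1 by 1/3.
Add 3 times r1 to r2.
Add 3 times r1 to r3.
Add 1/3 times r2 to r1.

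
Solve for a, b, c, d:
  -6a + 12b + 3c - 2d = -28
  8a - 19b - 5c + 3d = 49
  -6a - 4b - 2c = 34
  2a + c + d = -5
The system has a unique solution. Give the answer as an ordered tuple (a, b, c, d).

(-3, -2, -4, 5)

Form the augmented matrix and row-reduce:
  [ -6   12   3  -2  |  -28 ]
  [  8  -19  -5   3  |   49 ]
  [ -6   -4  -2   0  |   34 ]
  [  2    0   1   1  |   -5 ]
Multiply R1 by -1/6.
  [  1   -2  -1/2  1/3  |  14/3 ]
  [  8  -19    -5    3  |    49 ]
  [ -6   -4    -2    0  |    34 ]
  [  2    0     1    1  |    -5 ]
Subtract 8 times R1 from R2.
  [  1  -2  -1/2  1/3  |  14/3 ]
  [  0  -3    -1  1/3  |  35/3 ]
  [ -6  -4    -2    0  |    34 ]
  [  2   0     1    1  |    -5 ]
Add 6 times R1 to R3.
  [ 1   -2  -1/2  1/3  |  14/3 ]
  [ 0   -3    -1  1/3  |  35/3 ]
  [ 0  -16    -5    2  |    62 ]
  [ 2    0     1    1  |    -5 ]
Subtract 2 times R1 from R4.
  [ 1   -2  -1/2  1/3  |   14/3 ]
  [ 0   -3    -1  1/3  |   35/3 ]
  [ 0  -16    -5    2  |     62 ]
  [ 0    4     2  1/3  |  -43/3 ]
Multiply R2 by -1/3.
  [ 1   -2  -1/2   1/3  |   14/3 ]
  [ 0    1   1/3  -1/9  |  -35/9 ]
  [ 0  -16    -5     2  |     62 ]
  [ 0    4     2   1/3  |  -43/3 ]
Add 16 times R2 to R3.
  [ 1  -2  -1/2   1/3  |   14/3 ]
  [ 0   1   1/3  -1/9  |  -35/9 ]
  [ 0   0   1/3   2/9  |   -2/9 ]
  [ 0   4     2   1/3  |  -43/3 ]
Subtract 4 times R2 from R4.
  [ 1  -2  -1/2   1/3  |   14/3 ]
  [ 0   1   1/3  -1/9  |  -35/9 ]
  [ 0   0   1/3   2/9  |   -2/9 ]
  [ 0   0   2/3   7/9  |   11/9 ]
Multiply R3 by 3.
  [ 1  -2  -1/2   1/3  |   14/3 ]
  [ 0   1   1/3  -1/9  |  -35/9 ]
  [ 0   0     1   2/3  |   -2/3 ]
  [ 0   0   2/3   7/9  |   11/9 ]
Subtract 2/3 times R3 from R4.
  [ 1  -2  -1/2   1/3  |   14/3 ]
  [ 0   1   1/3  -1/9  |  -35/9 ]
  [ 0   0     1   2/3  |   -2/3 ]
  [ 0   0     0   1/3  |    5/3 ]
Multiply R4 by 3.
  [ 1  -2  -1/2   1/3  |   14/3 ]
  [ 0   1   1/3  -1/9  |  -35/9 ]
  [ 0   0     1   2/3  |   -2/3 ]
  [ 0   0     0     1  |      5 ]
Subtract 2/3 times R4 from R3.
  [ 1  -2  -1/2   1/3  |   14/3 ]
  [ 0   1   1/3  -1/9  |  -35/9 ]
  [ 0   0     1     0  |     -4 ]
  [ 0   0     0     1  |      5 ]
Add 1/9 times R4 to R2.
  [ 1  -2  -1/2  1/3  |   14/3 ]
  [ 0   1   1/3    0  |  -10/3 ]
  [ 0   0     1    0  |     -4 ]
  [ 0   0     0    1  |      5 ]
Subtract 1/3 times R4 from R1.
  [ 1  -2  -1/2  0  |      3 ]
  [ 0   1   1/3  0  |  -10/3 ]
  [ 0   0     1  0  |     -4 ]
  [ 0   0     0  1  |      5 ]
Subtract 1/3 times R3 from R2.
  [ 1  -2  -1/2  0  |   3 ]
  [ 0   1     0  0  |  -2 ]
  [ 0   0     1  0  |  -4 ]
  [ 0   0     0  1  |   5 ]
Add 1/2 times R3 to R1.
  [ 1  -2  0  0  |   1 ]
  [ 0   1  0  0  |  -2 ]
  [ 0   0  1  0  |  -4 ]
  [ 0   0  0  1  |   5 ]
Add 2 times R2 to R1.
  [ 1  0  0  0  |  -3 ]
  [ 0  1  0  0  |  -2 ]
  [ 0  0  1  0  |  -4 ]
  [ 0  0  0  1  |   5 ]
Reading off the last column: a = -3, b = -2, c = -4, d = 5.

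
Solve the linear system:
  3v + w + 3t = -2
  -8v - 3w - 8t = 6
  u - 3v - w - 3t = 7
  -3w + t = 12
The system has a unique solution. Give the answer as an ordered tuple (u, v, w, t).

Form the augmented matrix and row-reduce:
  [ 0   3   1   3  |  -2 ]
  [ 0  -8  -3  -8  |   6 ]
  [ 1  -3  -1  -3  |   7 ]
  [ 0   0  -3   1  |  12 ]
R1 ↔ R3
  [ 1  -3  -1  -3  |   7 ]
  [ 0  -8  -3  -8  |   6 ]
  [ 0   3   1   3  |  -2 ]
  [ 0   0  -3   1  |  12 ]
R2 → -1/8·R2
  [ 1  -3   -1  -3  |     7 ]
  [ 0   1  3/8   1  |  -3/4 ]
  [ 0   3    1   3  |    -2 ]
  [ 0   0   -3   1  |    12 ]
R3 → R3 − 3·R2
  [ 1  -3    -1  -3  |     7 ]
  [ 0   1   3/8   1  |  -3/4 ]
  [ 0   0  -1/8   0  |   1/4 ]
  [ 0   0    -3   1  |    12 ]
R3 → -8·R3
  [ 1  -3   -1  -3  |     7 ]
  [ 0   1  3/8   1  |  -3/4 ]
  [ 0   0    1   0  |    -2 ]
  [ 0   0   -3   1  |    12 ]
R4 → R4 + 3·R3
  [ 1  -3   -1  -3  |     7 ]
  [ 0   1  3/8   1  |  -3/4 ]
  [ 0   0    1   0  |    -2 ]
  [ 0   0    0   1  |     6 ]
R2 → R2 − R4
  [ 1  -3   -1  -3  |      7 ]
  [ 0   1  3/8   0  |  -27/4 ]
  [ 0   0    1   0  |     -2 ]
  [ 0   0    0   1  |      6 ]
R1 → R1 + 3·R4
  [ 1  -3   -1  0  |     25 ]
  [ 0   1  3/8  0  |  -27/4 ]
  [ 0   0    1  0  |     -2 ]
  [ 0   0    0  1  |      6 ]
R2 → R2 − 3/8·R3
  [ 1  -3  -1  0  |  25 ]
  [ 0   1   0  0  |  -6 ]
  [ 0   0   1  0  |  -2 ]
  [ 0   0   0  1  |   6 ]
R1 → R1 + R3
  [ 1  -3  0  0  |  23 ]
  [ 0   1  0  0  |  -6 ]
  [ 0   0  1  0  |  -2 ]
  [ 0   0  0  1  |   6 ]
R1 → R1 + 3·R2
  [ 1  0  0  0  |   5 ]
  [ 0  1  0  0  |  -6 ]
  [ 0  0  1  0  |  -2 ]
  [ 0  0  0  1  |   6 ]
Reading off the last column: u = 5, v = -6, w = -2, t = 6.

(5, -6, -2, 6)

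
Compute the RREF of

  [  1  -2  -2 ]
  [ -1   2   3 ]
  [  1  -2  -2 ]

R2 -> R2 + R1
  [ 1  -2  -2 ]
  [ 0   0   1 ]
  [ 1  -2  -2 ]
R3 -> R3 − R1
  [ 1  -2  -2 ]
  [ 0   0   1 ]
  [ 0   0   0 ]
R1 -> R1 + 2·R2
  [ 1  -2  0 ]
  [ 0   0  1 ]
  [ 0   0  0 ]

[[1, -2, 0], [0, 0, 1], [0, 0, 0]]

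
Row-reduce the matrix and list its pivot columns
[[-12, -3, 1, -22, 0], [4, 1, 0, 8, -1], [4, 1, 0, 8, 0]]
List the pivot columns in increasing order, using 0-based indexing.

r1 := -1/12·r1
r2 := r2 − 4·r1
r3 := r3 − 4·r1
r2 := 3·r2
r3 := r3 − 1/3·r2
r2 := r2 + 3·r3
r1 := r1 + 1/12·r2
Pivot columns are the columns containing a leading 1.

0, 2, 4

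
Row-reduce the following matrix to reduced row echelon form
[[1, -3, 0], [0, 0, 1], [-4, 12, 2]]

R3 ← R3 + 4·R1
R3 ← R3 − 2·R2

[[1, -3, 0], [0, 0, 1], [0, 0, 0]]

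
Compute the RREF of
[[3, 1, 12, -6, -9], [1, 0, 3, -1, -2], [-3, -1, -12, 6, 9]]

[[1, 0, 3, -1, -2], [0, 1, 3, -3, -3], [0, 0, 0, 0, 0]]

ρ1 → 1/3·ρ1
  [  1  1/3    4  -2  -3 ]
  [  1    0    3  -1  -2 ]
  [ -3   -1  -12   6   9 ]
ρ2 → ρ2 − ρ1
  [  1   1/3    4  -2  -3 ]
  [  0  -1/3   -1   1   1 ]
  [ -3    -1  -12   6   9 ]
ρ3 → ρ3 + 3·ρ1
  [ 1   1/3   4  -2  -3 ]
  [ 0  -1/3  -1   1   1 ]
  [ 0     0   0   0   0 ]
ρ2 → -3·ρ2
  [ 1  1/3  4  -2  -3 ]
  [ 0    1  3  -3  -3 ]
  [ 0    0  0   0   0 ]
ρ1 → ρ1 − 1/3·ρ2
  [ 1  0  3  -1  -2 ]
  [ 0  1  3  -3  -3 ]
  [ 0  0  0   0   0 ]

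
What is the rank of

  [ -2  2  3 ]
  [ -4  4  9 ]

rank = 2

R1 := -1/2·R1
  [  1  -1  -3/2 ]
  [ -4   4     9 ]
R2 := R2 + 4·R1
  [ 1  -1  -3/2 ]
  [ 0   0     3 ]
R2 := 1/3·R2
  [ 1  -1  -3/2 ]
  [ 0   0     1 ]
R1 := R1 + 3/2·R2
  [ 1  -1  0 ]
  [ 0   0  1 ]
The reduced form has 2 nonzero rows.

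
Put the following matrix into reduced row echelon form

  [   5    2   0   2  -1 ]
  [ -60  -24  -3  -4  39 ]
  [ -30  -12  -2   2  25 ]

[[1, 2/5, 0, 0, -4/5], [0, 0, 1, 0, 1], [0, 0, 0, 1, 3/2]]

R1 ← 1/5·R1
  [   1  2/5   0  2/5  -1/5 ]
  [ -60  -24  -3   -4    39 ]
  [ -30  -12  -2    2    25 ]
R2 ← R2 + 60·R1
  [   1  2/5   0  2/5  -1/5 ]
  [   0    0  -3   20    27 ]
  [ -30  -12  -2    2    25 ]
R3 ← R3 + 30·R1
  [ 1  2/5   0  2/5  -1/5 ]
  [ 0    0  -3   20    27 ]
  [ 0    0  -2   14    19 ]
R2 ← -1/3·R2
  [ 1  2/5   0    2/5  -1/5 ]
  [ 0    0   1  -20/3    -9 ]
  [ 0    0  -2     14    19 ]
R3 ← R3 + 2·R2
  [ 1  2/5  0    2/5  -1/5 ]
  [ 0    0  1  -20/3    -9 ]
  [ 0    0  0    2/3     1 ]
R3 ← 3/2·R3
  [ 1  2/5  0    2/5  -1/5 ]
  [ 0    0  1  -20/3    -9 ]
  [ 0    0  0      1   3/2 ]
R2 ← R2 + 20/3·R3
  [ 1  2/5  0  2/5  -1/5 ]
  [ 0    0  1    0     1 ]
  [ 0    0  0    1   3/2 ]
R1 ← R1 − 2/5·R3
  [ 1  2/5  0  0  -4/5 ]
  [ 0    0  1  0     1 ]
  [ 0    0  0  1   3/2 ]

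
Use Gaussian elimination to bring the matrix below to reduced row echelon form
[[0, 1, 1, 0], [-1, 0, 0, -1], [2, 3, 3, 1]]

[[1, 0, 0, 0], [0, 1, 1, 0], [0, 0, 0, 1]]

R1 <=> R2
  [ -1  0  0  -1 ]
  [  0  1  1   0 ]
  [  2  3  3   1 ]
R1 → -1·R1
  [ 1  0  0  1 ]
  [ 0  1  1  0 ]
  [ 2  3  3  1 ]
R3 → R3 − 2·R1
  [ 1  0  0   1 ]
  [ 0  1  1   0 ]
  [ 0  3  3  -1 ]
R3 → R3 − 3·R2
  [ 1  0  0   1 ]
  [ 0  1  1   0 ]
  [ 0  0  0  -1 ]
R3 → -1·R3
  [ 1  0  0  1 ]
  [ 0  1  1  0 ]
  [ 0  0  0  1 ]
R1 → R1 − R3
  [ 1  0  0  0 ]
  [ 0  1  1  0 ]
  [ 0  0  0  1 ]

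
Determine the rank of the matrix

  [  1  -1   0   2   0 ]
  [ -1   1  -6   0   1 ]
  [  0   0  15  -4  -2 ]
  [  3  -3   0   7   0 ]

R2 ← R2 + R1
  [ 1  -1   0   2   0 ]
  [ 0   0  -6   2   1 ]
  [ 0   0  15  -4  -2 ]
  [ 3  -3   0   7   0 ]
R4 ← R4 − 3·R1
  [ 1  -1   0   2   0 ]
  [ 0   0  -6   2   1 ]
  [ 0   0  15  -4  -2 ]
  [ 0   0   0   1   0 ]
R2 ← -1/6·R2
  [ 1  -1   0     2     0 ]
  [ 0   0   1  -1/3  -1/6 ]
  [ 0   0  15    -4    -2 ]
  [ 0   0   0     1     0 ]
R3 ← R3 − 15·R2
  [ 1  -1  0     2     0 ]
  [ 0   0  1  -1/3  -1/6 ]
  [ 0   0  0     1   1/2 ]
  [ 0   0  0     1     0 ]
R4 ← R4 − R3
  [ 1  -1  0     2     0 ]
  [ 0   0  1  -1/3  -1/6 ]
  [ 0   0  0     1   1/2 ]
  [ 0   0  0     0  -1/2 ]
R4 ← -2·R4
  [ 1  -1  0     2     0 ]
  [ 0   0  1  -1/3  -1/6 ]
  [ 0   0  0     1   1/2 ]
  [ 0   0  0     0     1 ]
R3 ← R3 − 1/2·R4
  [ 1  -1  0     2     0 ]
  [ 0   0  1  -1/3  -1/6 ]
  [ 0   0  0     1     0 ]
  [ 0   0  0     0     1 ]
R2 ← R2 + 1/6·R4
  [ 1  -1  0     2  0 ]
  [ 0   0  1  -1/3  0 ]
  [ 0   0  0     1  0 ]
  [ 0   0  0     0  1 ]
R2 ← R2 + 1/3·R3
  [ 1  -1  0  2  0 ]
  [ 0   0  1  0  0 ]
  [ 0   0  0  1  0 ]
  [ 0   0  0  0  1 ]
R1 ← R1 − 2·R3
  [ 1  -1  0  0  0 ]
  [ 0   0  1  0  0 ]
  [ 0   0  0  1  0 ]
  [ 0   0  0  0  1 ]
The reduced form has 4 nonzero rows.

rank = 4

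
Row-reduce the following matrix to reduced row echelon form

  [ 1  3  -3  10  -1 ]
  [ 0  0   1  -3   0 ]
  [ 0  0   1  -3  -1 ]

[[1, 3, 0, 1, 0], [0, 0, 1, -3, 0], [0, 0, 0, 0, 1]]

Subtract R2 from R3.
  [ 1  3  -3  10  -1 ]
  [ 0  0   1  -3   0 ]
  [ 0  0   0   0  -1 ]
Multiply R3 by -1.
  [ 1  3  -3  10  -1 ]
  [ 0  0   1  -3   0 ]
  [ 0  0   0   0   1 ]
Add R3 to R1.
  [ 1  3  -3  10  0 ]
  [ 0  0   1  -3  0 ]
  [ 0  0   0   0  1 ]
Add 3 times R2 to R1.
  [ 1  3  0   1  0 ]
  [ 0  0  1  -3  0 ]
  [ 0  0  0   0  1 ]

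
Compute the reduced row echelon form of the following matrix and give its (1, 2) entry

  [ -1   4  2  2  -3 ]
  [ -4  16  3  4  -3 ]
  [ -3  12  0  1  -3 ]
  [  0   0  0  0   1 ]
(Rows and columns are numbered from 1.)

-4

R1 -> -1·R1
  [  1  -4  -2  -2   3 ]
  [ -4  16   3   4  -3 ]
  [ -3  12   0   1  -3 ]
  [  0   0   0   0   1 ]
R2 -> R2 + 4·R1
  [  1  -4  -2  -2   3 ]
  [  0   0  -5  -4   9 ]
  [ -3  12   0   1  -3 ]
  [  0   0   0   0   1 ]
R3 -> R3 + 3·R1
  [ 1  -4  -2  -2  3 ]
  [ 0   0  -5  -4  9 ]
  [ 0   0  -6  -5  6 ]
  [ 0   0   0   0  1 ]
R2 -> -1/5·R2
  [ 1  -4  -2   -2     3 ]
  [ 0   0   1  4/5  -9/5 ]
  [ 0   0  -6   -5     6 ]
  [ 0   0   0    0     1 ]
R3 -> R3 + 6·R2
  [ 1  -4  -2    -2      3 ]
  [ 0   0   1   4/5   -9/5 ]
  [ 0   0   0  -1/5  -24/5 ]
  [ 0   0   0     0      1 ]
R3 -> -5·R3
  [ 1  -4  -2   -2     3 ]
  [ 0   0   1  4/5  -9/5 ]
  [ 0   0   0    1    24 ]
  [ 0   0   0    0     1 ]
R3 -> R3 − 24·R4
  [ 1  -4  -2   -2     3 ]
  [ 0   0   1  4/5  -9/5 ]
  [ 0   0   0    1     0 ]
  [ 0   0   0    0     1 ]
R2 -> R2 + 9/5·R4
  [ 1  -4  -2   -2  3 ]
  [ 0   0   1  4/5  0 ]
  [ 0   0   0    1  0 ]
  [ 0   0   0    0  1 ]
R1 -> R1 − 3·R4
  [ 1  -4  -2   -2  0 ]
  [ 0   0   1  4/5  0 ]
  [ 0   0   0    1  0 ]
  [ 0   0   0    0  1 ]
R2 -> R2 − 4/5·R3
  [ 1  -4  -2  -2  0 ]
  [ 0   0   1   0  0 ]
  [ 0   0   0   1  0 ]
  [ 0   0   0   0  1 ]
R1 -> R1 + 2·R3
  [ 1  -4  -2  0  0 ]
  [ 0   0   1  0  0 ]
  [ 0   0   0  1  0 ]
  [ 0   0   0  0  1 ]
R1 -> R1 + 2·R2
  [ 1  -4  0  0  0 ]
  [ 0   0  1  0  0 ]
  [ 0   0  0  1  0 ]
  [ 0   0  0  0  1 ]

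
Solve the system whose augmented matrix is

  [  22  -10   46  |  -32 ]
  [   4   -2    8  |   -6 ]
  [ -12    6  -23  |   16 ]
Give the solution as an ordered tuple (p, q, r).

(5, 5, -2)

R1 ← 1/22·R1
  [   1  -5/11  23/11  |  -16/11 ]
  [   4     -2      8  |      -6 ]
  [ -12      6    -23  |      16 ]
R2 ← R2 − 4·R1
  [   1  -5/11  23/11  |  -16/11 ]
  [   0  -2/11  -4/11  |   -2/11 ]
  [ -12      6    -23  |      16 ]
R3 ← R3 + 12·R1
  [ 1  -5/11  23/11  |  -16/11 ]
  [ 0  -2/11  -4/11  |   -2/11 ]
  [ 0   6/11  23/11  |  -16/11 ]
R2 ← -11/2·R2
  [ 1  -5/11  23/11  |  -16/11 ]
  [ 0      1      2  |       1 ]
  [ 0   6/11  23/11  |  -16/11 ]
R3 ← R3 − 6/11·R2
  [ 1  -5/11  23/11  |  -16/11 ]
  [ 0      1      2  |       1 ]
  [ 0      0      1  |      -2 ]
R2 ← R2 − 2·R3
  [ 1  -5/11  23/11  |  -16/11 ]
  [ 0      1      0  |       5 ]
  [ 0      0      1  |      -2 ]
R1 ← R1 − 23/11·R3
  [ 1  -5/11  0  |  30/11 ]
  [ 0      1  0  |      5 ]
  [ 0      0  1  |     -2 ]
R1 ← R1 + 5/11·R2
  [ 1  0  0  |   5 ]
  [ 0  1  0  |   5 ]
  [ 0  0  1  |  -2 ]
Reading off the last column: p = 5, q = 5, r = -2.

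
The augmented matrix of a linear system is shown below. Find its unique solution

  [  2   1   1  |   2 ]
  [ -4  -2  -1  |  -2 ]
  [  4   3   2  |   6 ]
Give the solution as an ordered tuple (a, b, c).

r1 ← 1/2·r1
  [  1  1/2  1/2  |   1 ]
  [ -4   -2   -1  |  -2 ]
  [  4    3    2  |   6 ]
r2 ← r2 + 4·r1
  [ 1  1/2  1/2  |  1 ]
  [ 0    0    1  |  2 ]
  [ 4    3    2  |  6 ]
r3 ← r3 − 4·r1
  [ 1  1/2  1/2  |  1 ]
  [ 0    0    1  |  2 ]
  [ 0    1    0  |  2 ]
r2 ↔ r3
  [ 1  1/2  1/2  |  1 ]
  [ 0    1    0  |  2 ]
  [ 0    0    1  |  2 ]
r1 ← r1 − 1/2·r3
  [ 1  1/2  0  |  0 ]
  [ 0    1  0  |  2 ]
  [ 0    0  1  |  2 ]
r1 ← r1 − 1/2·r2
  [ 1  0  0  |  -1 ]
  [ 0  1  0  |   2 ]
  [ 0  0  1  |   2 ]
Reading off the last column: a = -1, b = 2, c = 2.

(-1, 2, 2)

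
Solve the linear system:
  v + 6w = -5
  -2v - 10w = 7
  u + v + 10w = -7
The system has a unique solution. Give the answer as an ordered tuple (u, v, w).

(4, 4, -3/2)

Form the augmented matrix and row-reduce:
  [ 0   1    6  |  -5 ]
  [ 0  -2  -10  |   7 ]
  [ 1   1   10  |  -7 ]
r1 <=> r3
  [ 1   1   10  |  -7 ]
  [ 0  -2  -10  |   7 ]
  [ 0   1    6  |  -5 ]
r2 -> -1/2·r2
  [ 1  1  10  |    -7 ]
  [ 0  1   5  |  -7/2 ]
  [ 0  1   6  |    -5 ]
r3 -> r3 − r2
  [ 1  1  10  |    -7 ]
  [ 0  1   5  |  -7/2 ]
  [ 0  0   1  |  -3/2 ]
r2 -> r2 − 5·r3
  [ 1  1  10  |    -7 ]
  [ 0  1   0  |     4 ]
  [ 0  0   1  |  -3/2 ]
r1 -> r1 − 10·r3
  [ 1  1  0  |     8 ]
  [ 0  1  0  |     4 ]
  [ 0  0  1  |  -3/2 ]
r1 -> r1 − r2
  [ 1  0  0  |     4 ]
  [ 0  1  0  |     4 ]
  [ 0  0  1  |  -3/2 ]
Reading off the last column: u = 4, v = 4, w = -3/2.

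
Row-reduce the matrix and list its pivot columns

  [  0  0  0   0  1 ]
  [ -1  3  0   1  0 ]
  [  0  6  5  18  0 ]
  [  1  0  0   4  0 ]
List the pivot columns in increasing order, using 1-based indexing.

ρ1 <=> ρ2
ρ1 ← -1·ρ1
ρ4 ← ρ4 − ρ1
ρ2 <=> ρ3
ρ2 ← 1/6·ρ2
ρ4 ← ρ4 − 3·ρ2
ρ3 <=> ρ4
ρ3 ← -2/5·ρ3
ρ2 ← ρ2 − 5/6·ρ3
ρ1 ← ρ1 + 3·ρ2
Pivot columns are the columns containing a leading 1.

1, 2, 3, 5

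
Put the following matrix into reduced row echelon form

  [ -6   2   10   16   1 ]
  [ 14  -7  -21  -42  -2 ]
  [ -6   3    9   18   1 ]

Multiply r1 by -1/6.
  [  1  -1/3  -5/3  -8/3  -1/6 ]
  [ 14    -7   -21   -42    -2 ]
  [ -6     3     9    18     1 ]
Subtract 14 times r1 from r2.
  [  1  -1/3  -5/3   -8/3  -1/6 ]
  [  0  -7/3   7/3  -14/3   1/3 ]
  [ -6     3     9     18     1 ]
Add 6 times r1 to r3.
  [ 1  -1/3  -5/3   -8/3  -1/6 ]
  [ 0  -7/3   7/3  -14/3   1/3 ]
  [ 0     1    -1      2     0 ]
Multiply r2 by -3/7.
  [ 1  -1/3  -5/3  -8/3  -1/6 ]
  [ 0     1    -1     2  -1/7 ]
  [ 0     1    -1     2     0 ]
Subtract r2 from r3.
  [ 1  -1/3  -5/3  -8/3  -1/6 ]
  [ 0     1    -1     2  -1/7 ]
  [ 0     0     0     0   1/7 ]
Multiply r3 by 7.
  [ 1  -1/3  -5/3  -8/3  -1/6 ]
  [ 0     1    -1     2  -1/7 ]
  [ 0     0     0     0     1 ]
Add 1/7 times r3 to r2.
  [ 1  -1/3  -5/3  -8/3  -1/6 ]
  [ 0     1    -1     2     0 ]
  [ 0     0     0     0     1 ]
Add 1/6 times r3 to r1.
  [ 1  -1/3  -5/3  -8/3  0 ]
  [ 0     1    -1     2  0 ]
  [ 0     0     0     0  1 ]
Add 1/3 times r2 to r1.
  [ 1  0  -2  -2  0 ]
  [ 0  1  -1   2  0 ]
  [ 0  0   0   0  1 ]

[[1, 0, -2, -2, 0], [0, 1, -1, 2, 0], [0, 0, 0, 0, 1]]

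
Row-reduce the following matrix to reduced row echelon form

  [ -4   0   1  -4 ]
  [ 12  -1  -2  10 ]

[[1, 0, -1/4, 1], [0, 1, -1, 2]]

Multiply R1 by -1/4.
  [  1   0  -1/4   1 ]
  [ 12  -1    -2  10 ]
Subtract 12 times R1 from R2.
  [ 1   0  -1/4   1 ]
  [ 0  -1     1  -2 ]
Multiply R2 by -1.
  [ 1  0  -1/4  1 ]
  [ 0  1    -1  2 ]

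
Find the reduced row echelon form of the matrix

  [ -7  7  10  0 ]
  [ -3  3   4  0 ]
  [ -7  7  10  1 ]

[[1, -1, 0, 0], [0, 0, 1, 0], [0, 0, 0, 1]]

R1 := -1/7·R1
  [  1  -1  -10/7  0 ]
  [ -3   3      4  0 ]
  [ -7   7     10  1 ]
R2 := R2 + 3·R1
  [  1  -1  -10/7  0 ]
  [  0   0   -2/7  0 ]
  [ -7   7     10  1 ]
R3 := R3 + 7·R1
  [ 1  -1  -10/7  0 ]
  [ 0   0   -2/7  0 ]
  [ 0   0      0  1 ]
R2 := -7/2·R2
  [ 1  -1  -10/7  0 ]
  [ 0   0      1  0 ]
  [ 0   0      0  1 ]
R1 := R1 + 10/7·R2
  [ 1  -1  0  0 ]
  [ 0   0  1  0 ]
  [ 0   0  0  1 ]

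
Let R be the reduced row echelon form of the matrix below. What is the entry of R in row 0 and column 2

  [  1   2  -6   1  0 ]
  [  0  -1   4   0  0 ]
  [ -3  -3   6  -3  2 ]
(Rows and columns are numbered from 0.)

2

r3 ← r3 + 3·r1
  [ 1   2   -6  1  0 ]
  [ 0  -1    4  0  0 ]
  [ 0   3  -12  0  2 ]
r2 ← -1·r2
  [ 1  2   -6  1  0 ]
  [ 0  1   -4  0  0 ]
  [ 0  3  -12  0  2 ]
r3 ← r3 − 3·r2
  [ 1  2  -6  1  0 ]
  [ 0  1  -4  0  0 ]
  [ 0  0   0  0  2 ]
r3 ← 1/2·r3
  [ 1  2  -6  1  0 ]
  [ 0  1  -4  0  0 ]
  [ 0  0   0  0  1 ]
r1 ← r1 − 2·r2
  [ 1  0   2  1  0 ]
  [ 0  1  -4  0  0 ]
  [ 0  0   0  0  1 ]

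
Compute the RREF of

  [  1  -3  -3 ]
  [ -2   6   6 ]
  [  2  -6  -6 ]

R2 -> R2 + 2·R1
  [ 1  -3  -3 ]
  [ 0   0   0 ]
  [ 2  -6  -6 ]
R3 -> R3 − 2·R1
  [ 1  -3  -3 ]
  [ 0   0   0 ]
  [ 0   0   0 ]

[[1, -3, -3], [0, 0, 0], [0, 0, 0]]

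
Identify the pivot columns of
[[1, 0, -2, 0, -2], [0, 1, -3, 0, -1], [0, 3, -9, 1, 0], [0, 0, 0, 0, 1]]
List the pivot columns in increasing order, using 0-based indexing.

0, 1, 3, 4

Subtract 3 times R2 from R3.
  [ 1  0  -2  0  -2 ]
  [ 0  1  -3  0  -1 ]
  [ 0  0   0  1   3 ]
  [ 0  0   0  0   1 ]
Subtract 3 times R4 from R3.
  [ 1  0  -2  0  -2 ]
  [ 0  1  -3  0  -1 ]
  [ 0  0   0  1   0 ]
  [ 0  0   0  0   1 ]
Add R4 to R2.
  [ 1  0  -2  0  -2 ]
  [ 0  1  -3  0   0 ]
  [ 0  0   0  1   0 ]
  [ 0  0   0  0   1 ]
Add 2 times R4 to R1.
  [ 1  0  -2  0  0 ]
  [ 0  1  -3  0  0 ]
  [ 0  0   0  1  0 ]
  [ 0  0   0  0  1 ]
Pivot columns are the columns containing a leading 1.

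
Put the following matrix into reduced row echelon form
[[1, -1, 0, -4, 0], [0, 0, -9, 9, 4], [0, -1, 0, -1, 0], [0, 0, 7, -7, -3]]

[[1, 0, 0, -3, 0], [0, 1, 0, 1, 0], [0, 0, 1, -1, 0], [0, 0, 0, 0, 1]]

ρ2 <-> ρ3
  [ 1  -1   0  -4   0 ]
  [ 0  -1   0  -1   0 ]
  [ 0   0  -9   9   4 ]
  [ 0   0   7  -7  -3 ]
ρ2 := -1·ρ2
  [ 1  -1   0  -4   0 ]
  [ 0   1   0   1   0 ]
  [ 0   0  -9   9   4 ]
  [ 0   0   7  -7  -3 ]
ρ3 := -1/9·ρ3
  [ 1  -1  0  -4     0 ]
  [ 0   1  0   1     0 ]
  [ 0   0  1  -1  -4/9 ]
  [ 0   0  7  -7    -3 ]
ρ4 := ρ4 − 7·ρ3
  [ 1  -1  0  -4     0 ]
  [ 0   1  0   1     0 ]
  [ 0   0  1  -1  -4/9 ]
  [ 0   0  0   0   1/9 ]
ρ4 := 9·ρ4
  [ 1  -1  0  -4     0 ]
  [ 0   1  0   1     0 ]
  [ 0   0  1  -1  -4/9 ]
  [ 0   0  0   0     1 ]
ρ3 := ρ3 + 4/9·ρ4
  [ 1  -1  0  -4  0 ]
  [ 0   1  0   1  0 ]
  [ 0   0  1  -1  0 ]
  [ 0   0  0   0  1 ]
ρ1 := ρ1 + ρ2
  [ 1  0  0  -3  0 ]
  [ 0  1  0   1  0 ]
  [ 0  0  1  -1  0 ]
  [ 0  0  0   0  1 ]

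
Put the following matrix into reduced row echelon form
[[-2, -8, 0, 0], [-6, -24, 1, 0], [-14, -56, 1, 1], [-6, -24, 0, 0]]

[[1, 4, 0, 0], [0, 0, 1, 0], [0, 0, 0, 1], [0, 0, 0, 0]]

Multiply R1 by -1/2.
  [   1    4  0  0 ]
  [  -6  -24  1  0 ]
  [ -14  -56  1  1 ]
  [  -6  -24  0  0 ]
Add 6 times R1 to R2.
  [   1    4  0  0 ]
  [   0    0  1  0 ]
  [ -14  -56  1  1 ]
  [  -6  -24  0  0 ]
Add 14 times R1 to R3.
  [  1    4  0  0 ]
  [  0    0  1  0 ]
  [  0    0  1  1 ]
  [ -6  -24  0  0 ]
Add 6 times R1 to R4.
  [ 1  4  0  0 ]
  [ 0  0  1  0 ]
  [ 0  0  1  1 ]
  [ 0  0  0  0 ]
Subtract R2 from R3.
  [ 1  4  0  0 ]
  [ 0  0  1  0 ]
  [ 0  0  0  1 ]
  [ 0  0  0  0 ]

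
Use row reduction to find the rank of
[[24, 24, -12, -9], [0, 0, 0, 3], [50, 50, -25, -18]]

rank = 2

Multiply ρ1 by 1/24.
  [  1   1  -1/2  -3/8 ]
  [  0   0     0     3 ]
  [ 50  50   -25   -18 ]
Subtract 50 times ρ1 from ρ3.
  [ 1  1  -1/2  -3/8 ]
  [ 0  0     0     3 ]
  [ 0  0     0   3/4 ]
Multiply ρ2 by 1/3.
  [ 1  1  -1/2  -3/8 ]
  [ 0  0     0     1 ]
  [ 0  0     0   3/4 ]
Subtract 3/4 times ρ2 from ρ3.
  [ 1  1  -1/2  -3/8 ]
  [ 0  0     0     1 ]
  [ 0  0     0     0 ]
Add 3/8 times ρ2 to ρ1.
  [ 1  1  -1/2  0 ]
  [ 0  0     0  1 ]
  [ 0  0     0  0 ]
The reduced form has 2 nonzero rows.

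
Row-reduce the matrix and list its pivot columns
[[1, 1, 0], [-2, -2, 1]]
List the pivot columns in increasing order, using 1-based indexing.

R2 ← R2 + 2·R1
  [ 1  1  0 ]
  [ 0  0  1 ]
Pivot columns are the columns containing a leading 1.

1, 3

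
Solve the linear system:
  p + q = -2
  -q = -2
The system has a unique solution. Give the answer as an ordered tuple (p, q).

Form the augmented matrix and row-reduce:
  [ 1   1  |  -2 ]
  [ 0  -1  |  -2 ]
R2 -> -1·R2
  [ 1  1  |  -2 ]
  [ 0  1  |   2 ]
R1 -> R1 − R2
  [ 1  0  |  -4 ]
  [ 0  1  |   2 ]
Reading off the last column: p = -4, q = 2.

(-4, 2)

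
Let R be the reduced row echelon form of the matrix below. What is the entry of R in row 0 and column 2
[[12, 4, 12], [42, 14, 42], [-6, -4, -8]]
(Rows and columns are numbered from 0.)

2/3

r1 ← 1/12·r1
  [  1  1/3   1 ]
  [ 42   14  42 ]
  [ -6   -4  -8 ]
r2 ← r2 − 42·r1
  [  1  1/3   1 ]
  [  0    0   0 ]
  [ -6   -4  -8 ]
r3 ← r3 + 6·r1
  [ 1  1/3   1 ]
  [ 0    0   0 ]
  [ 0   -2  -2 ]
r2 <=> r3
  [ 1  1/3   1 ]
  [ 0   -2  -2 ]
  [ 0    0   0 ]
r2 ← -1/2·r2
  [ 1  1/3  1 ]
  [ 0    1  1 ]
  [ 0    0  0 ]
r1 ← r1 − 1/3·r2
  [ 1  0  2/3 ]
  [ 0  1    1 ]
  [ 0  0    0 ]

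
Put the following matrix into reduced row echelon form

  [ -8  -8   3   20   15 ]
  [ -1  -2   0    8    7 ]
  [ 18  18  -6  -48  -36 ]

r1 ← -1/8·r1
  [  1   1  -3/8  -5/2  -15/8 ]
  [ -1  -2     0     8      7 ]
  [ 18  18    -6   -48    -36 ]
r2 ← r2 + r1
  [  1   1  -3/8  -5/2  -15/8 ]
  [  0  -1  -3/8  11/2   41/8 ]
  [ 18  18    -6   -48    -36 ]
r3 ← r3 − 18·r1
  [ 1   1  -3/8  -5/2  -15/8 ]
  [ 0  -1  -3/8  11/2   41/8 ]
  [ 0   0   3/4    -3   -9/4 ]
r2 ← -1·r2
  [ 1  1  -3/8   -5/2  -15/8 ]
  [ 0  1   3/8  -11/2  -41/8 ]
  [ 0  0   3/4     -3   -9/4 ]
r3 ← 4/3·r3
  [ 1  1  -3/8   -5/2  -15/8 ]
  [ 0  1   3/8  -11/2  -41/8 ]
  [ 0  0     1     -4     -3 ]
r2 ← r2 − 3/8·r3
  [ 1  1  -3/8  -5/2  -15/8 ]
  [ 0  1     0    -4     -4 ]
  [ 0  0     1    -4     -3 ]
r1 ← r1 + 3/8·r3
  [ 1  1  0  -4  -3 ]
  [ 0  1  0  -4  -4 ]
  [ 0  0  1  -4  -3 ]
r1 ← r1 − r2
  [ 1  0  0   0   1 ]
  [ 0  1  0  -4  -4 ]
  [ 0  0  1  -4  -3 ]

[[1, 0, 0, 0, 1], [0, 1, 0, -4, -4], [0, 0, 1, -4, -3]]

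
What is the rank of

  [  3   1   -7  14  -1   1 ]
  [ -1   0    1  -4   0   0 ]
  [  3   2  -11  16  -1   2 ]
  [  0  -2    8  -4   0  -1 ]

ρ1 ← 1/3·ρ1
ρ2 ← ρ2 + ρ1
ρ3 ← ρ3 − 3·ρ1
ρ2 ← 3·ρ2
ρ3 ← ρ3 − ρ2
ρ4 ← ρ4 + 2·ρ2
ρ4 ← ρ4 + 2·ρ3
ρ2 ← ρ2 − ρ4
ρ1 ← ρ1 − 1/3·ρ4
ρ2 ← ρ2 + ρ3
ρ1 ← ρ1 + 1/3·ρ3
ρ1 ← ρ1 − 1/3·ρ2
The reduced form has 4 nonzero rows.

rank = 4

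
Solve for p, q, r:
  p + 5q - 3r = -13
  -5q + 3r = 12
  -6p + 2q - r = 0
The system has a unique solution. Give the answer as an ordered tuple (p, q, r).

Form the augmented matrix and row-reduce:
  [  1   5  -3  |  -13 ]
  [  0  -5   3  |   12 ]
  [ -6   2  -1  |    0 ]
R3 := R3 + 6·R1
  [ 1   5   -3  |  -13 ]
  [ 0  -5    3  |   12 ]
  [ 0  32  -19  |  -78 ]
R2 := -1/5·R2
  [ 1   5    -3  |    -13 ]
  [ 0   1  -3/5  |  -12/5 ]
  [ 0  32   -19  |    -78 ]
R3 := R3 − 32·R2
  [ 1  5    -3  |    -13 ]
  [ 0  1  -3/5  |  -12/5 ]
  [ 0  0   1/5  |   -6/5 ]
R3 := 5·R3
  [ 1  5    -3  |    -13 ]
  [ 0  1  -3/5  |  -12/5 ]
  [ 0  0     1  |     -6 ]
R2 := R2 + 3/5·R3
  [ 1  5  -3  |  -13 ]
  [ 0  1   0  |   -6 ]
  [ 0  0   1  |   -6 ]
R1 := R1 + 3·R3
  [ 1  5  0  |  -31 ]
  [ 0  1  0  |   -6 ]
  [ 0  0  1  |   -6 ]
R1 := R1 − 5·R2
  [ 1  0  0  |  -1 ]
  [ 0  1  0  |  -6 ]
  [ 0  0  1  |  -6 ]
Reading off the last column: p = -1, q = -6, r = -6.

(-1, -6, -6)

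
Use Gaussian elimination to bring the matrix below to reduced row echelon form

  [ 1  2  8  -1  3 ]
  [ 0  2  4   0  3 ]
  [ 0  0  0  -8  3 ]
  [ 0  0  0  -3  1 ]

R2 ← 1/2·R2
R3 ← -1/8·R3
R4 ← R4 + 3·R3
R4 ← -8·R4
R3 ← R3 + 3/8·R4
R2 ← R2 − 3/2·R4
R1 ← R1 − 3·R4
R1 ← R1 + R3
R1 ← R1 − 2·R2

[[1, 0, 4, 0, 0], [0, 1, 2, 0, 0], [0, 0, 0, 1, 0], [0, 0, 0, 0, 1]]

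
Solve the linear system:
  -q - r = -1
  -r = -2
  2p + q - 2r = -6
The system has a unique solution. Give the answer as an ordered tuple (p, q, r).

Form the augmented matrix and row-reduce:
  [ 0  -1  -1  |  -1 ]
  [ 0   0  -1  |  -2 ]
  [ 2   1  -2  |  -6 ]
R1 ↔ R3
R1 -> 1/2·R1
R2 ↔ R3
R2 -> -1·R2
R3 -> -1·R3
R2 -> R2 − R3
R1 -> R1 + R3
R1 -> R1 − 1/2·R2
Reading off the last column: p = -1/2, q = -1, r = 2.

(-1/2, -1, 2)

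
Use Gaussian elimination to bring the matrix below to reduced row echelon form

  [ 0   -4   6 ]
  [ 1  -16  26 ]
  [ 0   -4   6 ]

Swap r1 and r2.
  [ 1  -16  26 ]
  [ 0   -4   6 ]
  [ 0   -4   6 ]
Multiply r2 by -1/4.
  [ 1  -16    26 ]
  [ 0    1  -3/2 ]
  [ 0   -4     6 ]
Add 4 times r2 to r3.
  [ 1  -16    26 ]
  [ 0    1  -3/2 ]
  [ 0    0     0 ]
Add 16 times r2 to r1.
  [ 1  0     2 ]
  [ 0  1  -3/2 ]
  [ 0  0     0 ]

[[1, 0, 2], [0, 1, -3/2], [0, 0, 0]]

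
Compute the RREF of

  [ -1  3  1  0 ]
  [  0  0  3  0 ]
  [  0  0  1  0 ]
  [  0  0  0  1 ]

[[1, -3, 0, 0], [0, 0, 1, 0], [0, 0, 0, 1], [0, 0, 0, 0]]

ρ1 ← -1·ρ1
  [ 1  -3  -1  0 ]
  [ 0   0   3  0 ]
  [ 0   0   1  0 ]
  [ 0   0   0  1 ]
ρ2 ← 1/3·ρ2
  [ 1  -3  -1  0 ]
  [ 0   0   1  0 ]
  [ 0   0   1  0 ]
  [ 0   0   0  1 ]
ρ3 ← ρ3 − ρ2
  [ 1  -3  -1  0 ]
  [ 0   0   1  0 ]
  [ 0   0   0  0 ]
  [ 0   0   0  1 ]
ρ3 <-> ρ4
  [ 1  -3  -1  0 ]
  [ 0   0   1  0 ]
  [ 0   0   0  1 ]
  [ 0   0   0  0 ]
ρ1 ← ρ1 + ρ2
  [ 1  -3  0  0 ]
  [ 0   0  1  0 ]
  [ 0   0  0  1 ]
  [ 0   0  0  0 ]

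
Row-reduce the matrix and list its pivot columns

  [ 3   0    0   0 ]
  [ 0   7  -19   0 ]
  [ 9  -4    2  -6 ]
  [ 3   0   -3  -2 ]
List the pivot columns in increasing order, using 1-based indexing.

1, 2, 3, 4

R1 := 1/3·R1
  [ 1   0    0   0 ]
  [ 0   7  -19   0 ]
  [ 9  -4    2  -6 ]
  [ 3   0   -3  -2 ]
R3 := R3 − 9·R1
  [ 1   0    0   0 ]
  [ 0   7  -19   0 ]
  [ 0  -4    2  -6 ]
  [ 3   0   -3  -2 ]
R4 := R4 − 3·R1
  [ 1   0    0   0 ]
  [ 0   7  -19   0 ]
  [ 0  -4    2  -6 ]
  [ 0   0   -3  -2 ]
R2 := 1/7·R2
  [ 1   0      0   0 ]
  [ 0   1  -19/7   0 ]
  [ 0  -4      2  -6 ]
  [ 0   0     -3  -2 ]
R3 := R3 + 4·R2
  [ 1  0      0   0 ]
  [ 0  1  -19/7   0 ]
  [ 0  0  -62/7  -6 ]
  [ 0  0     -3  -2 ]
R3 := -7/62·R3
  [ 1  0      0      0 ]
  [ 0  1  -19/7      0 ]
  [ 0  0      1  21/31 ]
  [ 0  0     -3     -2 ]
R4 := R4 + 3·R3
  [ 1  0      0      0 ]
  [ 0  1  -19/7      0 ]
  [ 0  0      1  21/31 ]
  [ 0  0      0   1/31 ]
R4 := 31·R4
  [ 1  0      0      0 ]
  [ 0  1  -19/7      0 ]
  [ 0  0      1  21/31 ]
  [ 0  0      0      1 ]
R3 := R3 − 21/31·R4
  [ 1  0      0  0 ]
  [ 0  1  -19/7  0 ]
  [ 0  0      1  0 ]
  [ 0  0      0  1 ]
R2 := R2 + 19/7·R3
  [ 1  0  0  0 ]
  [ 0  1  0  0 ]
  [ 0  0  1  0 ]
  [ 0  0  0  1 ]
Pivot columns are the columns containing a leading 1.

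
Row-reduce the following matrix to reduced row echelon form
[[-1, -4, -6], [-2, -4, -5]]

R1 -> -1·R1
  [  1   4   6 ]
  [ -2  -4  -5 ]
R2 -> R2 + 2·R1
  [ 1  4  6 ]
  [ 0  4  7 ]
R2 -> 1/4·R2
  [ 1  4    6 ]
  [ 0  1  7/4 ]
R1 -> R1 − 4·R2
  [ 1  0   -1 ]
  [ 0  1  7/4 ]

[[1, 0, -1], [0, 1, 7/4]]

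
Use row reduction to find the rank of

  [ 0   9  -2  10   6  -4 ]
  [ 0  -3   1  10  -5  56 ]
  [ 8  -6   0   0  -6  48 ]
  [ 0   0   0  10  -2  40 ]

rank = 4

r1 <=> r3
  [ 8  -6   0   0  -6  48 ]
  [ 0  -3   1  10  -5  56 ]
  [ 0   9  -2  10   6  -4 ]
  [ 0   0   0  10  -2  40 ]
r1 → 1/8·r1
  [ 1  -3/4   0   0  -3/4   6 ]
  [ 0    -3   1  10    -5  56 ]
  [ 0     9  -2  10     6  -4 ]
  [ 0     0   0  10    -2  40 ]
r2 → -1/3·r2
  [ 1  -3/4     0      0  -3/4      6 ]
  [ 0     1  -1/3  -10/3   5/3  -56/3 ]
  [ 0     9    -2     10     6     -4 ]
  [ 0     0     0     10    -2     40 ]
r3 → r3 − 9·r2
  [ 1  -3/4     0      0  -3/4      6 ]
  [ 0     1  -1/3  -10/3   5/3  -56/3 ]
  [ 0     0     1     40    -9    164 ]
  [ 0     0     0     10    -2     40 ]
r4 → 1/10·r4
  [ 1  -3/4     0      0  -3/4      6 ]
  [ 0     1  -1/3  -10/3   5/3  -56/3 ]
  [ 0     0     1     40    -9    164 ]
  [ 0     0     0      1  -1/5      4 ]
r3 → r3 − 40·r4
  [ 1  -3/4     0      0  -3/4      6 ]
  [ 0     1  -1/3  -10/3   5/3  -56/3 ]
  [ 0     0     1      0    -1      4 ]
  [ 0     0     0      1  -1/5      4 ]
r2 → r2 + 10/3·r4
  [ 1  -3/4     0  0  -3/4      6 ]
  [ 0     1  -1/3  0     1  -16/3 ]
  [ 0     0     1  0    -1      4 ]
  [ 0     0     0  1  -1/5      4 ]
r2 → r2 + 1/3·r3
  [ 1  -3/4  0  0  -3/4   6 ]
  [ 0     1  0  0   2/3  -4 ]
  [ 0     0  1  0    -1   4 ]
  [ 0     0  0  1  -1/5   4 ]
r1 → r1 + 3/4·r2
  [ 1  0  0  0  -1/4   3 ]
  [ 0  1  0  0   2/3  -4 ]
  [ 0  0  1  0    -1   4 ]
  [ 0  0  0  1  -1/5   4 ]
The reduced form has 4 nonzero rows.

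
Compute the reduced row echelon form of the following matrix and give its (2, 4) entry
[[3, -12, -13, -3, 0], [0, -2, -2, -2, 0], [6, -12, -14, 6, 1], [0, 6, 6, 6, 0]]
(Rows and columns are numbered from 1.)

1

Multiply ρ1 by 1/3.
  [ 1   -4  -13/3  -1  0 ]
  [ 0   -2     -2  -2  0 ]
  [ 6  -12    -14   6  1 ]
  [ 0    6      6   6  0 ]
Subtract 6 times ρ1 from ρ3.
  [ 1  -4  -13/3  -1  0 ]
  [ 0  -2     -2  -2  0 ]
  [ 0  12     12  12  1 ]
  [ 0   6      6   6  0 ]
Multiply ρ2 by -1/2.
  [ 1  -4  -13/3  -1  0 ]
  [ 0   1      1   1  0 ]
  [ 0  12     12  12  1 ]
  [ 0   6      6   6  0 ]
Subtract 12 times ρ2 from ρ3.
  [ 1  -4  -13/3  -1  0 ]
  [ 0   1      1   1  0 ]
  [ 0   0      0   0  1 ]
  [ 0   6      6   6  0 ]
Subtract 6 times ρ2 from ρ4.
  [ 1  -4  -13/3  -1  0 ]
  [ 0   1      1   1  0 ]
  [ 0   0      0   0  1 ]
  [ 0   0      0   0  0 ]
Add 4 times ρ2 to ρ1.
  [ 1  0  -1/3  3  0 ]
  [ 0  1     1  1  0 ]
  [ 0  0     0  0  1 ]
  [ 0  0     0  0  0 ]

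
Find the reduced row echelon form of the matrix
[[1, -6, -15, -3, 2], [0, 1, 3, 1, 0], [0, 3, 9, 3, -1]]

R3 := R3 − 3·R2
R3 := -1·R3
R1 := R1 − 2·R3
R1 := R1 + 6·R2

[[1, 0, 3, 3, 0], [0, 1, 3, 1, 0], [0, 0, 0, 0, 1]]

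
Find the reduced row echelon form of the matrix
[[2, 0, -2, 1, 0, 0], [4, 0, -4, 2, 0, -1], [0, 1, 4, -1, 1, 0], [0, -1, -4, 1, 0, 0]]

R1 ← 1/2·R1
  [ 1   0  -1  1/2  0   0 ]
  [ 4   0  -4    2  0  -1 ]
  [ 0   1   4   -1  1   0 ]
  [ 0  -1  -4    1  0   0 ]
R2 ← R2 − 4·R1
  [ 1   0  -1  1/2  0   0 ]
  [ 0   0   0    0  0  -1 ]
  [ 0   1   4   -1  1   0 ]
  [ 0  -1  -4    1  0   0 ]
R2 ↔ R3
  [ 1   0  -1  1/2  0   0 ]
  [ 0   1   4   -1  1   0 ]
  [ 0   0   0    0  0  -1 ]
  [ 0  -1  -4    1  0   0 ]
R4 ← R4 + R2
  [ 1  0  -1  1/2  0   0 ]
  [ 0  1   4   -1  1   0 ]
  [ 0  0   0    0  0  -1 ]
  [ 0  0   0    0  1   0 ]
R3 ↔ R4
  [ 1  0  -1  1/2  0   0 ]
  [ 0  1   4   -1  1   0 ]
  [ 0  0   0    0  1   0 ]
  [ 0  0   0    0  0  -1 ]
R4 ← -1·R4
  [ 1  0  -1  1/2  0  0 ]
  [ 0  1   4   -1  1  0 ]
  [ 0  0   0    0  1  0 ]
  [ 0  0   0    0  0  1 ]
R2 ← R2 − R3
  [ 1  0  -1  1/2  0  0 ]
  [ 0  1   4   -1  0  0 ]
  [ 0  0   0    0  1  0 ]
  [ 0  0   0    0  0  1 ]

[[1, 0, -1, 1/2, 0, 0], [0, 1, 4, -1, 0, 0], [0, 0, 0, 0, 1, 0], [0, 0, 0, 0, 0, 1]]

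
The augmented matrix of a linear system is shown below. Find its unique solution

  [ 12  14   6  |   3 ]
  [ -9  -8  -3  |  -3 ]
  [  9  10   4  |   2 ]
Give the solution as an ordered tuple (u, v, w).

(1, -3/2, 2)

R1 -> 1/12·R1
  [  1  7/6  1/2  |  1/4 ]
  [ -9   -8   -3  |   -3 ]
  [  9   10    4  |    2 ]
R2 -> R2 + 9·R1
  [ 1  7/6  1/2  |   1/4 ]
  [ 0  5/2  3/2  |  -3/4 ]
  [ 9   10    4  |     2 ]
R3 -> R3 − 9·R1
  [ 1   7/6   1/2  |   1/4 ]
  [ 0   5/2   3/2  |  -3/4 ]
  [ 0  -1/2  -1/2  |  -1/4 ]
R2 -> 2/5·R2
  [ 1   7/6   1/2  |    1/4 ]
  [ 0     1   3/5  |  -3/10 ]
  [ 0  -1/2  -1/2  |   -1/4 ]
R3 -> R3 + 1/2·R2
  [ 1  7/6   1/2  |    1/4 ]
  [ 0    1   3/5  |  -3/10 ]
  [ 0    0  -1/5  |   -2/5 ]
R3 -> -5·R3
  [ 1  7/6  1/2  |    1/4 ]
  [ 0    1  3/5  |  -3/10 ]
  [ 0    0    1  |      2 ]
R2 -> R2 − 3/5·R3
  [ 1  7/6  1/2  |   1/4 ]
  [ 0    1    0  |  -3/2 ]
  [ 0    0    1  |     2 ]
R1 -> R1 − 1/2·R3
  [ 1  7/6  0  |  -3/4 ]
  [ 0    1  0  |  -3/2 ]
  [ 0    0  1  |     2 ]
R1 -> R1 − 7/6·R2
  [ 1  0  0  |     1 ]
  [ 0  1  0  |  -3/2 ]
  [ 0  0  1  |     2 ]
Reading off the last column: u = 1, v = -3/2, w = 2.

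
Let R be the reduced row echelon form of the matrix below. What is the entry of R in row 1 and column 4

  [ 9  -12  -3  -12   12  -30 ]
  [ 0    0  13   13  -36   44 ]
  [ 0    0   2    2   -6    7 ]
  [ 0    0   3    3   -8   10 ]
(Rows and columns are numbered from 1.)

Multiply ρ1 by 1/9.
Multiply ρ2 by 1/13.
Subtract 2 times ρ2 from ρ3.
Subtract 3 times ρ2 from ρ4.
Multiply ρ3 by -13/6.
Subtract 4/13 times ρ3 from ρ4.
Add 36/13 times ρ3 to ρ2.
Subtract 4/3 times ρ3 from ρ1.
Add 1/3 times ρ2 to ρ1.

-1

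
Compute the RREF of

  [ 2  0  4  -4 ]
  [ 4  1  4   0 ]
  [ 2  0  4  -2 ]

[[1, 0, 2, 0], [0, 1, -4, 0], [0, 0, 0, 1]]

r1 → 1/2·r1
  [ 1  0  2  -2 ]
  [ 4  1  4   0 ]
  [ 2  0  4  -2 ]
r2 → r2 − 4·r1
  [ 1  0   2  -2 ]
  [ 0  1  -4   8 ]
  [ 2  0   4  -2 ]
r3 → r3 − 2·r1
  [ 1  0   2  -2 ]
  [ 0  1  -4   8 ]
  [ 0  0   0   2 ]
r3 → 1/2·r3
  [ 1  0   2  -2 ]
  [ 0  1  -4   8 ]
  [ 0  0   0   1 ]
r2 → r2 − 8·r3
  [ 1  0   2  -2 ]
  [ 0  1  -4   0 ]
  [ 0  0   0   1 ]
r1 → r1 + 2·r3
  [ 1  0   2  0 ]
  [ 0  1  -4  0 ]
  [ 0  0   0  1 ]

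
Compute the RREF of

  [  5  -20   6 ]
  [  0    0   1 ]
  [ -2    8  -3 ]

[[1, -4, 0], [0, 0, 1], [0, 0, 0]]

ρ1 ← 1/5·ρ1
  [  1  -4  6/5 ]
  [  0   0    1 ]
  [ -2   8   -3 ]
ρ3 ← ρ3 + 2·ρ1
  [ 1  -4   6/5 ]
  [ 0   0     1 ]
  [ 0   0  -3/5 ]
ρ3 ← ρ3 + 3/5·ρ2
  [ 1  -4  6/5 ]
  [ 0   0    1 ]
  [ 0   0    0 ]
ρ1 ← ρ1 − 6/5·ρ2
  [ 1  -4  0 ]
  [ 0   0  1 ]
  [ 0   0  0 ]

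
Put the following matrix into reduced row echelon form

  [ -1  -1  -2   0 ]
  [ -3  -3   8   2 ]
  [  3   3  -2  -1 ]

R1 ← -1·R1
  [  1   1   2   0 ]
  [ -3  -3   8   2 ]
  [  3   3  -2  -1 ]
R2 ← R2 + 3·R1
  [ 1  1   2   0 ]
  [ 0  0  14   2 ]
  [ 3  3  -2  -1 ]
R3 ← R3 − 3·R1
  [ 1  1   2   0 ]
  [ 0  0  14   2 ]
  [ 0  0  -8  -1 ]
R2 ← 1/14·R2
  [ 1  1   2    0 ]
  [ 0  0   1  1/7 ]
  [ 0  0  -8   -1 ]
R3 ← R3 + 8·R2
  [ 1  1  2    0 ]
  [ 0  0  1  1/7 ]
  [ 0  0  0  1/7 ]
R3 ← 7·R3
  [ 1  1  2    0 ]
  [ 0  0  1  1/7 ]
  [ 0  0  0    1 ]
R2 ← R2 − 1/7·R3
  [ 1  1  2  0 ]
  [ 0  0  1  0 ]
  [ 0  0  0  1 ]
R1 ← R1 − 2·R2
  [ 1  1  0  0 ]
  [ 0  0  1  0 ]
  [ 0  0  0  1 ]

[[1, 1, 0, 0], [0, 0, 1, 0], [0, 0, 0, 1]]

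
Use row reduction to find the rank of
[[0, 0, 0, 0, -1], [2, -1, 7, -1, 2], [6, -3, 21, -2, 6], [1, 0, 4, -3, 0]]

Swap R1 and R2.
  [ 2  -1   7  -1   2 ]
  [ 0   0   0   0  -1 ]
  [ 6  -3  21  -2   6 ]
  [ 1   0   4  -3   0 ]
Multiply R1 by 1/2.
  [ 1  -1/2  7/2  -1/2   1 ]
  [ 0     0    0     0  -1 ]
  [ 6    -3   21    -2   6 ]
  [ 1     0    4    -3   0 ]
Subtract 6 times R1 from R3.
  [ 1  -1/2  7/2  -1/2   1 ]
  [ 0     0    0     0  -1 ]
  [ 0     0    0     1   0 ]
  [ 1     0    4    -3   0 ]
Subtract R1 from R4.
  [ 1  -1/2  7/2  -1/2   1 ]
  [ 0     0    0     0  -1 ]
  [ 0     0    0     1   0 ]
  [ 0   1/2  1/2  -5/2  -1 ]
Swap R2 and R4.
  [ 1  -1/2  7/2  -1/2   1 ]
  [ 0   1/2  1/2  -5/2  -1 ]
  [ 0     0    0     1   0 ]
  [ 0     0    0     0  -1 ]
Multiply R2 by 2.
  [ 1  -1/2  7/2  -1/2   1 ]
  [ 0     1    1    -5  -2 ]
  [ 0     0    0     1   0 ]
  [ 0     0    0     0  -1 ]
Multiply R4 by -1.
  [ 1  -1/2  7/2  -1/2   1 ]
  [ 0     1    1    -5  -2 ]
  [ 0     0    0     1   0 ]
  [ 0     0    0     0   1 ]
Add 2 times R4 to R2.
  [ 1  -1/2  7/2  -1/2  1 ]
  [ 0     1    1    -5  0 ]
  [ 0     0    0     1  0 ]
  [ 0     0    0     0  1 ]
Subtract R4 from R1.
  [ 1  -1/2  7/2  -1/2  0 ]
  [ 0     1    1    -5  0 ]
  [ 0     0    0     1  0 ]
  [ 0     0    0     0  1 ]
Add 5 times R3 to R2.
  [ 1  -1/2  7/2  -1/2  0 ]
  [ 0     1    1     0  0 ]
  [ 0     0    0     1  0 ]
  [ 0     0    0     0  1 ]
Add 1/2 times R3 to R1.
  [ 1  -1/2  7/2  0  0 ]
  [ 0     1    1  0  0 ]
  [ 0     0    0  1  0 ]
  [ 0     0    0  0  1 ]
Add 1/2 times R2 to R1.
  [ 1  0  4  0  0 ]
  [ 0  1  1  0  0 ]
  [ 0  0  0  1  0 ]
  [ 0  0  0  0  1 ]
The reduced form has 4 nonzero rows.

rank = 4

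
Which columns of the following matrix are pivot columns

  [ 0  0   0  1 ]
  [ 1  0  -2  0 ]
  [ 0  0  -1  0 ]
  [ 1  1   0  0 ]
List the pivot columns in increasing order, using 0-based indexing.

R1 <=> R2
  [ 1  0  -2  0 ]
  [ 0  0   0  1 ]
  [ 0  0  -1  0 ]
  [ 1  1   0  0 ]
R4 -> R4 − R1
  [ 1  0  -2  0 ]
  [ 0  0   0  1 ]
  [ 0  0  -1  0 ]
  [ 0  1   2  0 ]
R2 <=> R4
  [ 1  0  -2  0 ]
  [ 0  1   2  0 ]
  [ 0  0  -1  0 ]
  [ 0  0   0  1 ]
R3 -> -1·R3
  [ 1  0  -2  0 ]
  [ 0  1   2  0 ]
  [ 0  0   1  0 ]
  [ 0  0   0  1 ]
R2 -> R2 − 2·R3
  [ 1  0  -2  0 ]
  [ 0  1   0  0 ]
  [ 0  0   1  0 ]
  [ 0  0   0  1 ]
R1 -> R1 + 2·R3
  [ 1  0  0  0 ]
  [ 0  1  0  0 ]
  [ 0  0  1  0 ]
  [ 0  0  0  1 ]
Pivot columns are the columns containing a leading 1.

0, 1, 2, 3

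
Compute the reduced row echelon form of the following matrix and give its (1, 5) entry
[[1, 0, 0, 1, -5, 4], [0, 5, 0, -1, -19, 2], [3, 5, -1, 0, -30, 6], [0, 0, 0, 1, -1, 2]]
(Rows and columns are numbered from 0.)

4/5

ρ3 ← ρ3 − 3·ρ1
ρ2 ← 1/5·ρ2
ρ3 ← ρ3 − 5·ρ2
ρ3 ← -1·ρ3
ρ3 ← ρ3 − 2·ρ4
ρ2 ← ρ2 + 1/5·ρ4
ρ1 ← ρ1 − ρ4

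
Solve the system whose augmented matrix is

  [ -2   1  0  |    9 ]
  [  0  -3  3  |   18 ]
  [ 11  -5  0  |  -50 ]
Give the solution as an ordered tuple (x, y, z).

(-5, -1, 5)

Multiply R1 by -1/2.
  [  1  -1/2  0  |  -9/2 ]
  [  0    -3  3  |    18 ]
  [ 11    -5  0  |   -50 ]
Subtract 11 times R1 from R3.
  [ 1  -1/2  0  |  -9/2 ]
  [ 0    -3  3  |    18 ]
  [ 0   1/2  0  |  -1/2 ]
Multiply R2 by -1/3.
  [ 1  -1/2   0  |  -9/2 ]
  [ 0     1  -1  |    -6 ]
  [ 0   1/2   0  |  -1/2 ]
Subtract 1/2 times R2 from R3.
  [ 1  -1/2    0  |  -9/2 ]
  [ 0     1   -1  |    -6 ]
  [ 0     0  1/2  |   5/2 ]
Multiply R3 by 2.
  [ 1  -1/2   0  |  -9/2 ]
  [ 0     1  -1  |    -6 ]
  [ 0     0   1  |     5 ]
Add R3 to R2.
  [ 1  -1/2  0  |  -9/2 ]
  [ 0     1  0  |    -1 ]
  [ 0     0  1  |     5 ]
Add 1/2 times R2 to R1.
  [ 1  0  0  |  -5 ]
  [ 0  1  0  |  -1 ]
  [ 0  0  1  |   5 ]
Reading off the last column: x = -5, y = -1, z = 5.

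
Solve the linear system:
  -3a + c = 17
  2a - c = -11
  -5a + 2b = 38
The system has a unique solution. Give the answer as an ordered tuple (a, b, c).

Form the augmented matrix and row-reduce:
  [ -3  0   1  |   17 ]
  [  2  0  -1  |  -11 ]
  [ -5  2   0  |   38 ]
Multiply ρ1 by -1/3.
  [  1  0  -1/3  |  -17/3 ]
  [  2  0    -1  |    -11 ]
  [ -5  2     0  |     38 ]
Subtract 2 times ρ1 from ρ2.
  [  1  0  -1/3  |  -17/3 ]
  [  0  0  -1/3  |    1/3 ]
  [ -5  2     0  |     38 ]
Add 5 times ρ1 to ρ3.
  [ 1  0  -1/3  |  -17/3 ]
  [ 0  0  -1/3  |    1/3 ]
  [ 0  2  -5/3  |   29/3 ]
Swap ρ2 and ρ3.
  [ 1  0  -1/3  |  -17/3 ]
  [ 0  2  -5/3  |   29/3 ]
  [ 0  0  -1/3  |    1/3 ]
Multiply ρ2 by 1/2.
  [ 1  0  -1/3  |  -17/3 ]
  [ 0  1  -5/6  |   29/6 ]
  [ 0  0  -1/3  |    1/3 ]
Multiply ρ3 by -3.
  [ 1  0  -1/3  |  -17/3 ]
  [ 0  1  -5/6  |   29/6 ]
  [ 0  0     1  |     -1 ]
Add 5/6 times ρ3 to ρ2.
  [ 1  0  -1/3  |  -17/3 ]
  [ 0  1     0  |      4 ]
  [ 0  0     1  |     -1 ]
Add 1/3 times ρ3 to ρ1.
  [ 1  0  0  |  -6 ]
  [ 0  1  0  |   4 ]
  [ 0  0  1  |  -1 ]
Reading off the last column: a = -6, b = 4, c = -1.

(-6, 4, -1)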